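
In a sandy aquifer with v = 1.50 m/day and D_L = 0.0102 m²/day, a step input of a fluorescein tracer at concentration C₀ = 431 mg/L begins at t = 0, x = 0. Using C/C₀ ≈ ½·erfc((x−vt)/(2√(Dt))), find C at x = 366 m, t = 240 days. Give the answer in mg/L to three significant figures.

1.44 mg/L

For a continuous step input, C/C₀ ≈ ½·erfc((x−vt)/(2√(Dt))).
vt = 1.50 × 240 = 360 m and 2√(Dt) = 2√(0.0102 × 240) = 3.129 m.
Argument (x−vt)/(2√(Dt)) = (366 − 360)/3.129 = 1.918; ½·erfc(1.918) = 0.003339.
C = 431 × 0.003339 = 1.44 mg/L.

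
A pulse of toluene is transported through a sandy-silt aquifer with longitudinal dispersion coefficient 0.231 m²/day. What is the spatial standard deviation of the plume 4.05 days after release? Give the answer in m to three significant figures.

1.37 m

Dispersive spreading gives a Gaussian with σ² = 2Dt; advection only shifts the center.
σ = √(2 × 0.231 × 4.05) = 1.37 m.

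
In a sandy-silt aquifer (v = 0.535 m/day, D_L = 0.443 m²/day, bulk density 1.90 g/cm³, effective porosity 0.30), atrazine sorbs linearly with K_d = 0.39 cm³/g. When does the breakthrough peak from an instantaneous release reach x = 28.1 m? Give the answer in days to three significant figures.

Retardation factor R = 1 + ρ_b·K_d/n = 1 + 1.90 × 0.39/0.30 = 3.470.
Sorption retards both mechanisms: v_R = v/R = 0.1542 m/day, D_R = D/R = 0.1277 m²/day.
Peak time from v_R²t² + 2D_R t − x² = 0: t = (√(D_R² + v_R²x²) − D_R)/v_R².
√(D_R² + v_R²x²) = √(0.1277² + 0.1542² × 28.1²) = 4.335; v_R² = 0.02378.
t = (4.335 − 0.1277)/0.02378 = 177 days.

177 days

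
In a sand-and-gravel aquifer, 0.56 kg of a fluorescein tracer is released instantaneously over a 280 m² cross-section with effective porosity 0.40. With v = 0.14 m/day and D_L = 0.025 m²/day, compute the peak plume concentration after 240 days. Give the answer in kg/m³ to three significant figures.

The peak of an instantaneous 1D plume sits at x = vt; there the Gaussian factor is 1 and C_max = M/(n_e·A·√(4πDt)), where n_e·A is the pore area the mass is dissolved in.
√(4πDt) = √(4π × 0.025 × 240) = 8.683 m, so C_max = 0.56/(0.40 × 280 × 8.683) = 0.000576 kg/m³.

0.000576 kg/m³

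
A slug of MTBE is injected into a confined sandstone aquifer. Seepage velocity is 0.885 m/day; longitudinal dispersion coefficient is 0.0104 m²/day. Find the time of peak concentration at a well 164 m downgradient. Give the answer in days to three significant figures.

For the 1D instantaneous-source solution, setting ∂C/∂t = 0 at fixed x gives v²t² + 2Dt − x² = 0, so t = (√(D² + v²x²) − D)/v².
√(D² + v²x²) = √(0.0104² + 0.885² × 164²) = 145.1; v² = 0.783225.
t = (145.1 − 0.0104)/0.783225 = 185 days (vs. the pure-advection estimate x/v = 185 d).

185 days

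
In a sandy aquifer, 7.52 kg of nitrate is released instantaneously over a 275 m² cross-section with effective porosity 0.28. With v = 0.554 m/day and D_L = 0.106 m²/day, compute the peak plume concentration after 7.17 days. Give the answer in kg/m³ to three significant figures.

0.0316 kg/m³

The peak of an instantaneous 1D plume sits at x = vt; there the Gaussian factor is 1 and C_max = M/(n_e·A·√(4πDt)), where n_e·A is the pore area the mass is dissolved in.
√(4πDt) = √(4π × 0.106 × 7.17) = 3.090 m, so C_max = 7.52/(0.28 × 275 × 3.090) = 0.0316 kg/m³.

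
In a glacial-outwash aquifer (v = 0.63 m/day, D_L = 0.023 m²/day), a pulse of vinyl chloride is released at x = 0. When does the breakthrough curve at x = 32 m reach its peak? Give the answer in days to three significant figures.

For the 1D instantaneous-source solution, setting ∂C/∂t = 0 at fixed x gives v²t² + 2Dt − x² = 0, so t = (√(D² + v²x²) − D)/v².
√(D² + v²x²) = √(0.023² + 0.63² × 32²) = 20.16; v² = 0.3969.
t = (20.16 − 0.023)/0.3969 = 50.7 days (vs. the pure-advection estimate x/v = 50.8 d).

50.7 days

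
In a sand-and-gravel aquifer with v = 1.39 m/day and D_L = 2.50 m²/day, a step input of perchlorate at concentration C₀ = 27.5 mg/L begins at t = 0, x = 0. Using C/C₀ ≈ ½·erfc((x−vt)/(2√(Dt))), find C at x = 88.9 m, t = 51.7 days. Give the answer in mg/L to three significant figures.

For a continuous step input, C/C₀ ≈ ½·erfc((x−vt)/(2√(Dt))).
vt = 1.39 × 51.7 = 71.863 m and 2√(Dt) = 2√(2.50 × 51.7) = 22.74 m.
Argument (x−vt)/(2√(Dt)) = (88.9 − 71.863)/22.74 = 0.7492; ½·erfc(0.7492) = 0.1447.
C = 27.5 × 0.1447 = 3.98 mg/L.

3.98 mg/L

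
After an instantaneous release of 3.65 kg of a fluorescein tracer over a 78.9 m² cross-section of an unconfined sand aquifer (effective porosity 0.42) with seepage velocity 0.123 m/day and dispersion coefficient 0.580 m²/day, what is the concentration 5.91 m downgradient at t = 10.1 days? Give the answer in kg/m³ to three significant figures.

0.00507 kg/m³

For an instantaneous plane source, C(x,t) = M/(n_e·A·√(4πDt)) · exp(−(x−vt)²/(4Dt)), with n_e·A the pore (flow) area.
Plume center vt = 0.123 × 10.1 = 1.2423 m, so the well at 5.91 m is 4.6677 m downgradient of the peak.
√(4πDt) = 8.580 m, giving peak height M/(n_e·A·√(4πDt)) = 3.65/(0.42 × 78.9 × 8.580) = 0.01284 kg/m³.
(x−vt)²/(4Dt) = (4.6677)²/(4 × 0.580 × 10.1) = 0.9298; exp(−0.9298) = 0.3946.
C = 0.01284 × 0.3946 = 0.00507 kg/m³.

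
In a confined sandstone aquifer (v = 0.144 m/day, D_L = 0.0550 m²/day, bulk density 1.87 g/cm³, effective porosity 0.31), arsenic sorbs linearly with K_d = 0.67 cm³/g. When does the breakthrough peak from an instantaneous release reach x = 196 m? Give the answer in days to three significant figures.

Retardation factor R = 1 + ρ_b·K_d/n = 1 + 1.87 × 0.67/0.31 = 5.042.
Sorption retards both mechanisms: v_R = v/R = 0.02856 m/day, D_R = D/R = 0.01091 m²/day.
Peak time from v_R²t² + 2D_R t − x² = 0: t = (√(D_R² + v_R²x²) − D_R)/v_R².
√(D_R² + v_R²x²) = √(0.01091² + 0.02856² × 196²) = 5.598; v_R² = 0.0008157.
t = (5.598 − 0.01091)/0.0008157 = 6850 days.

6850 days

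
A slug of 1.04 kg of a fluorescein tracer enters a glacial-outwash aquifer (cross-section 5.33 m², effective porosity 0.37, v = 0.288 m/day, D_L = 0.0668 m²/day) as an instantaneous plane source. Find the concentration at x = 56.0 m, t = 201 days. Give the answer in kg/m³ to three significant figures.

0.0380 kg/m³

For an instantaneous plane source, C(x,t) = M/(n_e·A·√(4πDt)) · exp(−(x−vt)²/(4Dt)), with n_e·A the pore (flow) area.
Plume center vt = 0.288 × 201 = 57.888 m, so the well at 56.0 m is 1.888 m upgradient of the peak.
√(4πDt) = 12.99 m, giving peak height M/(n_e·A·√(4πDt)) = 1.04/(0.37 × 5.33 × 12.99) = 0.04060 kg/m³.
(x−vt)²/(4Dt) = (-1.888)²/(4 × 0.0668 × 201) = 0.06637; exp(−0.06637) = 0.9358.
C = 0.04060 × 0.9358 = 0.0380 kg/m³.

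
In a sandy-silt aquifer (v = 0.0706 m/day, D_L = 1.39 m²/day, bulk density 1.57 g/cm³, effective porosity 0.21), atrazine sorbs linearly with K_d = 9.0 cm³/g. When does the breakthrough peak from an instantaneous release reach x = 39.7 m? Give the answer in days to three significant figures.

Retardation factor R = 1 + ρ_b·K_d/n = 1 + 1.57 × 9.0/0.21 = 68.29.
Sorption retards both mechanisms: v_R = v/R = 0.001034 m/day, D_R = D/R = 0.02035 m²/day.
Peak time from v_R²t² + 2D_R t − x² = 0: t = (√(D_R² + v_R²x²) − D_R)/v_R².
√(D_R² + v_R²x²) = √(0.02035² + 0.001034² × 39.7²) = 0.04582; v_R² = 1.069e-06.
t = (0.04582 − 0.02035)/1.069e-06 = 23800 days.

23800 days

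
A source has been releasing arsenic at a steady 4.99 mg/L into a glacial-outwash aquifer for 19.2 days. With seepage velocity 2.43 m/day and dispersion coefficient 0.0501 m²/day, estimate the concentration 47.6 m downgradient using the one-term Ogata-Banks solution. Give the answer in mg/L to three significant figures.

For a continuous step input, C/C₀ ≈ ½·erfc((x−vt)/(2√(Dt))).
vt = 2.43 × 19.2 = 46.656 m and 2√(Dt) = 2√(0.0501 × 19.2) = 1.962 m.
Argument (x−vt)/(2√(Dt)) = (47.6 − 46.656)/1.962 = 0.4811; ½·erfc(0.4811) = 0.2481.
C = 4.99 × 0.2481 = 1.24 mg/L.

1.24 mg/L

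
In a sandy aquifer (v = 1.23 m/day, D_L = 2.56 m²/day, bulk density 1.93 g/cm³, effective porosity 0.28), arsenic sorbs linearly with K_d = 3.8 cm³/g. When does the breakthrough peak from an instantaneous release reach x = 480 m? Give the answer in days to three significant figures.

Retardation factor R = 1 + ρ_b·K_d/n = 1 + 1.93 × 3.8/0.28 = 27.19.
Sorption retards both mechanisms: v_R = v/R = 0.04524 m/day, D_R = D/R = 0.09415 m²/day.
Peak time from v_R²t² + 2D_R t − x² = 0: t = (√(D_R² + v_R²x²) − D_R)/v_R².
√(D_R² + v_R²x²) = √(0.09415² + 0.04524² × 480²) = 21.72; v_R² = 0.002047.
t = (21.72 − 0.09415)/0.002047 = 10600 days.

10600 days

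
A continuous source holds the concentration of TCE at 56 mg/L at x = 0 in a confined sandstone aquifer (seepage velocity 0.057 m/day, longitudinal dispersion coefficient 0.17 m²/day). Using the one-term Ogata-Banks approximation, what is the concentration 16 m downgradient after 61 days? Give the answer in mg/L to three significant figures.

For a continuous step input, C/C₀ ≈ ½·erfc((x−vt)/(2√(Dt))).
vt = 0.057 × 61 = 3.477 m and 2√(Dt) = 2√(0.17 × 61) = 6.440 m.
Argument (x−vt)/(2√(Dt)) = (16 − 3.477)/6.440 = 1.945; ½·erfc(1.945) = 0.002974.
C = 56 × 0.002974 = 0.167 mg/L.

0.167 mg/L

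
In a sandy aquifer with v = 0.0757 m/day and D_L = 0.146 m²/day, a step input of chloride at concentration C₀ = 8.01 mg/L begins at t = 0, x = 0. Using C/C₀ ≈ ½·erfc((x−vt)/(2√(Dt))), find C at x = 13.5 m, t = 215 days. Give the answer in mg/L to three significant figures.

For a continuous step input, C/C₀ ≈ ½·erfc((x−vt)/(2√(Dt))).
vt = 0.0757 × 215 = 16.2755 m and 2√(Dt) = 2√(0.146 × 215) = 11.21 m.
Argument (x−vt)/(2√(Dt)) = (13.5 − 16.2755)/11.21 = -0.2476; ½·erfc(-0.2476) = 0.6369.
C = 8.01 × 0.6369 = 5.10 mg/L.

5.10 mg/L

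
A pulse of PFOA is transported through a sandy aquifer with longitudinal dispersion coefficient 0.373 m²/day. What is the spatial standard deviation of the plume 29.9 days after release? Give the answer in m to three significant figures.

Dispersive spreading gives a Gaussian with σ² = 2Dt; advection only shifts the center.
σ = √(2 × 0.373 × 29.9) = 4.72 m.

4.72 m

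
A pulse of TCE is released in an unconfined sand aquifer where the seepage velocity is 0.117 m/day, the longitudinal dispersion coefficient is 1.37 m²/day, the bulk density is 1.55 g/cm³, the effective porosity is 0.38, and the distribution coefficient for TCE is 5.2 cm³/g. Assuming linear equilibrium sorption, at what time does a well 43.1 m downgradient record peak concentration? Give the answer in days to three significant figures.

Retardation factor R = 1 + ρ_b·K_d/n = 1 + 1.55 × 5.2/0.38 = 22.21.
Sorption retards both mechanisms: v_R = v/R = 0.005268 m/day, D_R = D/R = 0.06168 m²/day.
Peak time from v_R²t² + 2D_R t − x² = 0: t = (√(D_R² + v_R²x²) − D_R)/v_R².
√(D_R² + v_R²x²) = √(0.06168² + 0.005268² × 43.1²) = 0.2353; v_R² = 2.775e-05.
t = (0.2353 − 0.06168)/2.775e-05 = 6260 days.

6260 days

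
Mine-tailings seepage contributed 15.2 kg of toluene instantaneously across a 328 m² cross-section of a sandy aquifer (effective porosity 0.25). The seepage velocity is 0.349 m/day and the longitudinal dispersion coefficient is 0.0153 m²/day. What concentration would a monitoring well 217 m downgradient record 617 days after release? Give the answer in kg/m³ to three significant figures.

0.0158 kg/m³

For an instantaneous plane source, C(x,t) = M/(n_e·A·√(4πDt)) · exp(−(x−vt)²/(4Dt)), with n_e·A the pore (flow) area.
Plume center vt = 0.349 × 617 = 215.333 m, so the well at 217 m is 1.667 m downgradient of the peak.
√(4πDt) = 10.89 m, giving peak height M/(n_e·A·√(4πDt)) = 15.2/(0.25 × 328 × 10.89) = 0.01702 kg/m³.
(x−vt)²/(4Dt) = (1.667)²/(4 × 0.0153 × 617) = 0.07359; exp(−0.07359) = 0.9291.
C = 0.01702 × 0.9291 = 0.0158 kg/m³.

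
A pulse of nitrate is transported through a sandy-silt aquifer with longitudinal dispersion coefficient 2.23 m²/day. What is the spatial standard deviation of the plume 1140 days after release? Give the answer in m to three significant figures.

Dispersive spreading gives a Gaussian with σ² = 2Dt; advection only shifts the center.
σ = √(2 × 2.23 × 1140) = 71.3 m.

71.3 m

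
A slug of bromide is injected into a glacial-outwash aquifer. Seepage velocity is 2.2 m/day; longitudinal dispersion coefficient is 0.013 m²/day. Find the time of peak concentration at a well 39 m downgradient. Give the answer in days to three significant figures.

17.7 days

For the 1D instantaneous-source solution, setting ∂C/∂t = 0 at fixed x gives v²t² + 2Dt − x² = 0, so t = (√(D² + v²x²) − D)/v².
√(D² + v²x²) = √(0.013² + 2.2² × 39²) = 85.80; v² = 4.84.
t = (85.80 − 0.013)/4.84 = 17.7 days (vs. the pure-advection estimate x/v = 17.7 d).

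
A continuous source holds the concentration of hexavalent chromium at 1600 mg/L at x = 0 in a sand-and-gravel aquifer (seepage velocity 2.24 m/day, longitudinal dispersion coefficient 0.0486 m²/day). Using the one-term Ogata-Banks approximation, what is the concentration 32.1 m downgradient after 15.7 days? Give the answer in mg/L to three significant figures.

For a continuous step input, C/C₀ ≈ ½·erfc((x−vt)/(2√(Dt))).
vt = 2.24 × 15.7 = 35.168 m and 2√(Dt) = 2√(0.0486 × 15.7) = 1.747 m.
Argument (x−vt)/(2√(Dt)) = (32.1 − 35.168)/1.747 = -1.756; ½·erfc(-1.756) = 0.9935.
C = 1600 × 0.9935 = 1590 mg/L.

1590 mg/L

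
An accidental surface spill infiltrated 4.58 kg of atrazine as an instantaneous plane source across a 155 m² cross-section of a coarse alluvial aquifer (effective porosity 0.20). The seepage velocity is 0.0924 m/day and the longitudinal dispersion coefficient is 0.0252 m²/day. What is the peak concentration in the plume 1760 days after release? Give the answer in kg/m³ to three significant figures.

The peak of an instantaneous 1D plume sits at x = vt; there the Gaussian factor is 1 and C_max = M/(n_e·A·√(4πDt)), where n_e·A is the pore area the mass is dissolved in.
√(4πDt) = √(4π × 0.0252 × 1760) = 23.61 m, so C_max = 4.58/(0.20 × 155 × 23.61) = 0.00626 kg/m³.

0.00626 kg/m³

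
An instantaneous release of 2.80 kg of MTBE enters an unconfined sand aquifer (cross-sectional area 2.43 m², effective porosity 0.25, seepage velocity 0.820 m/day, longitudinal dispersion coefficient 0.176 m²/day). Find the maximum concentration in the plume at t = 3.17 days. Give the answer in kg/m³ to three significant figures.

1.74 kg/m³

The peak of an instantaneous 1D plume sits at x = vt; there the Gaussian factor is 1 and C_max = M/(n_e·A·√(4πDt)), where n_e·A is the pore area the mass is dissolved in.
√(4πDt) = √(4π × 0.176 × 3.17) = 2.648 m, so C_max = 2.80/(0.25 × 2.43 × 2.648) = 1.74 kg/m³.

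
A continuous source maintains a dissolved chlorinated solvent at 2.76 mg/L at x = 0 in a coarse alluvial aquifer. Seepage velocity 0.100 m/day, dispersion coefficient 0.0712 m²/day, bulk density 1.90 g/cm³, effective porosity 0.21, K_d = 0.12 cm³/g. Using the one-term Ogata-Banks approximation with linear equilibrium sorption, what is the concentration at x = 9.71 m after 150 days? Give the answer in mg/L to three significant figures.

0.595 mg/L

Retardation factor R = 1 + ρ_b·K_d/n = 1 + 1.90 × 0.12/0.21 = 2.086.
Sorption retards both mechanisms: v_R = v/R = 0.04794 m/day, D_R = D/R = 0.03413 m²/day.
v_R·t = 0.04794 × 150 = 7.191 m; 2√(D_R t) = 4.525 m; argument = (9.71 − 7.191)/4.525 = 0.5567.
C = C₀ × ½·erfc(0.5567) = 2.76 × 0.2156 = 0.595 mg/L.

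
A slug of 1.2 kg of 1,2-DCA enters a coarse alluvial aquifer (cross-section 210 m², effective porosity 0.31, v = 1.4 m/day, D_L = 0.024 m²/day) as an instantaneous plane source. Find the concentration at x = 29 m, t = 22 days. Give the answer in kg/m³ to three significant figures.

For an instantaneous plane source, C(x,t) = M/(n_e·A·√(4πDt)) · exp(−(x−vt)²/(4Dt)), with n_e·A the pore (flow) area.
Plume center vt = 1.4 × 22 = 30.8 m, so the well at 29 m is 1.8 m upgradient of the peak.
√(4πDt) = 2.576 m, giving peak height M/(n_e·A·√(4πDt)) = 1.2/(0.31 × 210 × 2.576) = 0.007156 kg/m³.
(x−vt)²/(4Dt) = (-1.8)²/(4 × 0.024 × 22) = 1.534; exp(−1.534) = 0.2157.
C = 0.007156 × 0.2157 = 0.00154 kg/m³.

0.00154 kg/m³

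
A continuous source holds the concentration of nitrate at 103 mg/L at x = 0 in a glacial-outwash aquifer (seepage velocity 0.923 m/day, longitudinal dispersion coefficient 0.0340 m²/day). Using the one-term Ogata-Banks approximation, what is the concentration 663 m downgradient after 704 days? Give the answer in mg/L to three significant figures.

2.90 mg/L

For a continuous step input, C/C₀ ≈ ½·erfc((x−vt)/(2√(Dt))).
vt = 0.923 × 704 = 649.792 m and 2√(Dt) = 2√(0.0340 × 704) = 9.785 m.
Argument (x−vt)/(2√(Dt)) = (663 − 649.792)/9.785 = 1.350; ½·erfc(1.350) = 0.02812.
C = 103 × 0.02812 = 2.90 mg/L.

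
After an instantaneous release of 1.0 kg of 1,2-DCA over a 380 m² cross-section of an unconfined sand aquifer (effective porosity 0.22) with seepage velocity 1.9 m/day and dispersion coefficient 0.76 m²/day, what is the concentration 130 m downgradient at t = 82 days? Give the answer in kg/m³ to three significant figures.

2.96e-05 kg/m³

For an instantaneous plane source, C(x,t) = M/(n_e·A·√(4πDt)) · exp(−(x−vt)²/(4Dt)), with n_e·A the pore (flow) area.
Plume center vt = 1.9 × 82 = 155.8 m, so the well at 130 m is 25.8 m upgradient of the peak.
√(4πDt) = 27.98 m, giving peak height M/(n_e·A·√(4πDt)) = 1.0/(0.22 × 380 × 27.98) = 0.0004275 kg/m³.
(x−vt)²/(4Dt) = (-25.8)²/(4 × 0.76 × 82) = 2.670; exp(−2.670) = 0.06925.
C = 0.0004275 × 0.06925 = 2.96e-05 kg/m³.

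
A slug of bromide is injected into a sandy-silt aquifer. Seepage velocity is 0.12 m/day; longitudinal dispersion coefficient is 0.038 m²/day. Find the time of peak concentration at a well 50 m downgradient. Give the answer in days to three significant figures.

For the 1D instantaneous-source solution, setting ∂C/∂t = 0 at fixed x gives v²t² + 2Dt − x² = 0, so t = (√(D² + v²x²) − D)/v².
√(D² + v²x²) = √(0.038² + 0.12² × 50²) = 6.000; v² = 0.0144.
t = (6.000 − 0.038)/0.0144 = 414 days (vs. the pure-advection estimate x/v = 417 d).

414 days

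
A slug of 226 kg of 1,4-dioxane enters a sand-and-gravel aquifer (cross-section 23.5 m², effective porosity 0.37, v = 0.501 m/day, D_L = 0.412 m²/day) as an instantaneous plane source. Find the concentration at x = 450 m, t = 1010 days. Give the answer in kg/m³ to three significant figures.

0.0546 kg/m³

For an instantaneous plane source, C(x,t) = M/(n_e·A·√(4πDt)) · exp(−(x−vt)²/(4Dt)), with n_e·A the pore (flow) area.
Plume center vt = 0.501 × 1010 = 506.01 m, so the well at 450 m is 56.01 m upgradient of the peak.
√(4πDt) = 72.31 m, giving peak height M/(n_e·A·√(4πDt)) = 226/(0.37 × 23.5 × 72.31) = 0.3595 kg/m³.
(x−vt)²/(4Dt) = (-56.01)²/(4 × 0.412 × 1010) = 1.885; exp(−1.885) = 0.1518.
C = 0.3595 × 0.1518 = 0.0546 kg/m³.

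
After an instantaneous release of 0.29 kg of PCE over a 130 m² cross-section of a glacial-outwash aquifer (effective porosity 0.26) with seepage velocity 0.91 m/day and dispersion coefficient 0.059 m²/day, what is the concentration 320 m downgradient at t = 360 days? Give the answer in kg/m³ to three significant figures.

For an instantaneous plane source, C(x,t) = M/(n_e·A·√(4πDt)) · exp(−(x−vt)²/(4Dt)), with n_e·A the pore (flow) area.
Plume center vt = 0.91 × 360 = 327.6 m, so the well at 320 m is 7.6 m upgradient of the peak.
√(4πDt) = 16.34 m, giving peak height M/(n_e·A·√(4πDt)) = 0.29/(0.26 × 130 × 16.34) = 0.0005251 kg/m³.
(x−vt)²/(4Dt) = (-7.6)²/(4 × 0.059 × 360) = 0.6798; exp(−0.6798) = 0.5067.
C = 0.0005251 × 0.5067 = 0.000266 kg/m³.

0.000266 kg/m³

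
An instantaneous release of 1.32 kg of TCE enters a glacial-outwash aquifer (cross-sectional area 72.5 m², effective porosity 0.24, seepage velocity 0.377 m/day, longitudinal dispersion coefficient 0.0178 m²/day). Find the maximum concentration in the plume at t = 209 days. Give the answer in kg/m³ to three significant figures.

0.0111 kg/m³

The peak of an instantaneous 1D plume sits at x = vt; there the Gaussian factor is 1 and C_max = M/(n_e·A·√(4πDt)), where n_e·A is the pore area the mass is dissolved in.
√(4πDt) = √(4π × 0.0178 × 209) = 6.837 m, so C_max = 1.32/(0.24 × 72.5 × 6.837) = 0.0111 kg/m³.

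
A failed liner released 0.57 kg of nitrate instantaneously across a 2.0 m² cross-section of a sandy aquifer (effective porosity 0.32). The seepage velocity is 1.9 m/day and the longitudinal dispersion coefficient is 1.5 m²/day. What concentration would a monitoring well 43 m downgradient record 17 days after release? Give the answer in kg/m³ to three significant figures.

For an instantaneous plane source, C(x,t) = M/(n_e·A·√(4πDt)) · exp(−(x−vt)²/(4Dt)), with n_e·A the pore (flow) area.
Plume center vt = 1.9 × 17 = 32.3 m, so the well at 43 m is 10.7 m downgradient of the peak.
√(4πDt) = 17.90 m, giving peak height M/(n_e·A·√(4πDt)) = 0.57/(0.32 × 2.0 × 17.90) = 0.04976 kg/m³.
(x−vt)²/(4Dt) = (10.7)²/(4 × 1.5 × 17) = 1.122; exp(−1.122) = 0.3256.
C = 0.04976 × 0.3256 = 0.0162 kg/m³.

0.0162 kg/m³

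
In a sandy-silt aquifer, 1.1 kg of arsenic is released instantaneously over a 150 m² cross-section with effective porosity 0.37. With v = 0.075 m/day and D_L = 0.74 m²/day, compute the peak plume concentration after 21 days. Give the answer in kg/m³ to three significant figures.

The peak of an instantaneous 1D plume sits at x = vt; there the Gaussian factor is 1 and C_max = M/(n_e·A·√(4πDt)), where n_e·A is the pore area the mass is dissolved in.
√(4πDt) = √(4π × 0.74 × 21) = 13.97 m, so C_max = 1.1/(0.37 × 150 × 13.97) = 0.00142 kg/m³.

0.00142 kg/m³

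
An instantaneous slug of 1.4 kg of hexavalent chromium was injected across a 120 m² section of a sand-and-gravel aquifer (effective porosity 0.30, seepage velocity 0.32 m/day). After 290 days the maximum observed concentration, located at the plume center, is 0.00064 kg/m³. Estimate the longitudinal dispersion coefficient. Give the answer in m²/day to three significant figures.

At the plume center C_max = M/(n_e·A·√(4πDt)), so D = M²/(4πt·(n_e·A·C_max)²).
n_e·A·C_max = 0.30 × 120 × 0.00064 = 0.02304 kg/m.
D = 1.4²/(4π × 290 × 0.02304²) = 1.01 m²/day.

1.01 m²/day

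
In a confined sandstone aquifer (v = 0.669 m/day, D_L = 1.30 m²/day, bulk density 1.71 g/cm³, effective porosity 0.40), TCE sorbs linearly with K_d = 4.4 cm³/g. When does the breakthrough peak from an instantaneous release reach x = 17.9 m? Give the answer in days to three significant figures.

Retardation factor R = 1 + ρ_b·K_d/n = 1 + 1.71 × 4.4/0.40 = 19.81.
Sorption retards both mechanisms: v_R = v/R = 0.03377 m/day, D_R = D/R = 0.06562 m²/day.
Peak time from v_R²t² + 2D_R t − x² = 0: t = (√(D_R² + v_R²x²) − D_R)/v_R².
√(D_R² + v_R²x²) = √(0.06562² + 0.03377² × 17.9²) = 0.6080; v_R² = 0.001140.
t = (0.6080 − 0.06562)/0.001140 = 476 days.

476 days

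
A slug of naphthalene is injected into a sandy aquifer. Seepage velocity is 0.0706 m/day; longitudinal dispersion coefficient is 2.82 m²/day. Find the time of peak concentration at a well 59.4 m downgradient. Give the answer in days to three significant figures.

For the 1D instantaneous-source solution, setting ∂C/∂t = 0 at fixed x gives v²t² + 2Dt − x² = 0, so t = (√(D² + v²x²) − D)/v².
√(D² + v²x²) = √(2.82² + 0.0706² × 59.4²) = 5.054; v² = 0.00498436.
t = (5.054 − 2.82)/0.00498436 = 448 days (vs. the pure-advection estimate x/v = 841 d).

448 days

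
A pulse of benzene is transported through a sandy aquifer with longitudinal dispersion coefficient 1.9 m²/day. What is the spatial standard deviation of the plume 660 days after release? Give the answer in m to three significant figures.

50.1 m

Dispersive spreading gives a Gaussian with σ² = 2Dt; advection only shifts the center.
σ = √(2 × 1.9 × 660) = 50.1 m.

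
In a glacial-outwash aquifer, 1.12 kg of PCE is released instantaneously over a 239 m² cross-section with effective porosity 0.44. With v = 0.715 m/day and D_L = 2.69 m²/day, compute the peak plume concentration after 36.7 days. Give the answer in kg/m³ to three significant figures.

0.000302 kg/m³

The peak of an instantaneous 1D plume sits at x = vt; there the Gaussian factor is 1 and C_max = M/(n_e·A·√(4πDt)), where n_e·A is the pore area the mass is dissolved in.
√(4πDt) = √(4π × 2.69 × 36.7) = 35.22 m, so C_max = 1.12/(0.44 × 239 × 35.22) = 0.000302 kg/m³.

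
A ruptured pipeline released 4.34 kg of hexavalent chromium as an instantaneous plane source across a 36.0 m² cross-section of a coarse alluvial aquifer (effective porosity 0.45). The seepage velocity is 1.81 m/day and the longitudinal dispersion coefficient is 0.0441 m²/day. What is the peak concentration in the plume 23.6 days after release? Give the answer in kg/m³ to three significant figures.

0.0741 kg/m³

The peak of an instantaneous 1D plume sits at x = vt; there the Gaussian factor is 1 and C_max = M/(n_e·A·√(4πDt)), where n_e·A is the pore area the mass is dissolved in.
√(4πDt) = √(4π × 0.0441 × 23.6) = 3.616 m, so C_max = 4.34/(0.45 × 36.0 × 3.616) = 0.0741 kg/m³.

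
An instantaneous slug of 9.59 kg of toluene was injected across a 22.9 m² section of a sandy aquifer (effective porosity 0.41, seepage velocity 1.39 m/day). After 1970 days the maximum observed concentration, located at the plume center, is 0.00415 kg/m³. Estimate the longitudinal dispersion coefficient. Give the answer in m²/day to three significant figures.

2.45 m²/day

At the plume center C_max = M/(n_e·A·√(4πDt)), so D = M²/(4πt·(n_e·A·C_max)²).
n_e·A·C_max = 0.41 × 22.9 × 0.00415 = 0.03896 kg/m.
D = 9.59²/(4π × 1970 × 0.03896²) = 2.45 m²/day.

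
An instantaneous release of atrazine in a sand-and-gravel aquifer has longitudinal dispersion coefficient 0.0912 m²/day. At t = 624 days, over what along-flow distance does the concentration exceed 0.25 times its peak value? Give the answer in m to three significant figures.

35.5 m

The plume is Gaussian with σ = √(2Dt) = √(2 × 0.0912 × 624) = 10.67 m.
C/C_peak = exp(−Δx²/(2σ²)) = 0.25 ⇒ Δx = σ·√(−2 ln 0.25) = 10.67 × 1.665 = 17.77 m.
Width = 2Δx = 35.5 m.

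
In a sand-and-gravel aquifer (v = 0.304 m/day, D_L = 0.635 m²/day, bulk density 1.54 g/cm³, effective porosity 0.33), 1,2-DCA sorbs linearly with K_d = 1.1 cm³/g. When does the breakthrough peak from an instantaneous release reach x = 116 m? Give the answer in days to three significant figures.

Retardation factor R = 1 + ρ_b·K_d/n = 1 + 1.54 × 1.1/0.33 = 6.133.
Sorption retards both mechanisms: v_R = v/R = 0.04957 m/day, D_R = D/R = 0.1035 m²/day.
Peak time from v_R²t² + 2D_R t − x² = 0: t = (√(D_R² + v_R²x²) − D_R)/v_R².
√(D_R² + v_R²x²) = √(0.1035² + 0.04957² × 116²) = 5.751; v_R² = 0.002457.
t = (5.751 − 0.1035)/0.002457 = 2300 days.

2300 days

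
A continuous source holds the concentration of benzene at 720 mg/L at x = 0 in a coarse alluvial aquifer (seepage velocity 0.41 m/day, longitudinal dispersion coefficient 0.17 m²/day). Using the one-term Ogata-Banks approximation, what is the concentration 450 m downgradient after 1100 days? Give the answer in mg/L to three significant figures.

375 mg/L

For a continuous step input, C/C₀ ≈ ½·erfc((x−vt)/(2√(Dt))).
vt = 0.41 × 1100 = 451 m and 2√(Dt) = 2√(0.17 × 1100) = 27.35 m.
Argument (x−vt)/(2√(Dt)) = (450 − 451)/27.35 = -0.03656; ½·erfc(-0.03656) = 0.5206.
C = 720 × 0.5206 = 375 mg/L.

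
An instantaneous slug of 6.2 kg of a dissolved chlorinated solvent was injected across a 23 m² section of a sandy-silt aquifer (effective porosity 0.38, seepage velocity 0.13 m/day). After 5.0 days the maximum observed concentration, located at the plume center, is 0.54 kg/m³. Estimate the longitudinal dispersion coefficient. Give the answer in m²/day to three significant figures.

0.0275 m²/day

At the plume center C_max = M/(n_e·A·√(4πDt)), so D = M²/(4πt·(n_e·A·C_max)²).
n_e·A·C_max = 0.38 × 23 × 0.54 = 4.720 kg/m.
D = 6.2²/(4π × 5.0 × 4.720²) = 0.0275 m²/day.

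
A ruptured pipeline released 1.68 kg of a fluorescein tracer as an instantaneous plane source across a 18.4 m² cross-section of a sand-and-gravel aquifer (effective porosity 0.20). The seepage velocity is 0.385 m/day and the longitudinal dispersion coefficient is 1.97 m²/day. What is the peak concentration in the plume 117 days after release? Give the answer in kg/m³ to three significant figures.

0.00848 kg/m³

The peak of an instantaneous 1D plume sits at x = vt; there the Gaussian factor is 1 and C_max = M/(n_e·A·√(4πDt)), where n_e·A is the pore area the mass is dissolved in.
√(4πDt) = √(4π × 1.97 × 117) = 53.82 m, so C_max = 1.68/(0.20 × 18.4 × 53.82) = 0.00848 kg/m³.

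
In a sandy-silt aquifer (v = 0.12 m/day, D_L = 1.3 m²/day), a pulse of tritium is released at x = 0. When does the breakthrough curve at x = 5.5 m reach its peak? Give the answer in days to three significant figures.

11.0 days

For the 1D instantaneous-source solution, setting ∂C/∂t = 0 at fixed x gives v²t² + 2Dt − x² = 0, so t = (√(D² + v²x²) − D)/v².
√(D² + v²x²) = √(1.3² + 0.12² × 5.5²) = 1.458; v² = 0.0144.
t = (1.458 − 1.3)/0.0144 = 11.0 days (vs. the pure-advection estimate x/v = 45.8 d).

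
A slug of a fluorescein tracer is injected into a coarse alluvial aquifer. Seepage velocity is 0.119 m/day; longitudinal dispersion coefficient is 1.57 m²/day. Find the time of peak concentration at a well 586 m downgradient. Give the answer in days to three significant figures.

For the 1D instantaneous-source solution, setting ∂C/∂t = 0 at fixed x gives v²t² + 2Dt − x² = 0, so t = (√(D² + v²x²) − D)/v².
√(D² + v²x²) = √(1.57² + 0.119² × 586²) = 69.75; v² = 0.014161.
t = (69.75 − 1.57)/0.014161 = 4810 days (vs. the pure-advection estimate x/v = 4920 d).

4810 days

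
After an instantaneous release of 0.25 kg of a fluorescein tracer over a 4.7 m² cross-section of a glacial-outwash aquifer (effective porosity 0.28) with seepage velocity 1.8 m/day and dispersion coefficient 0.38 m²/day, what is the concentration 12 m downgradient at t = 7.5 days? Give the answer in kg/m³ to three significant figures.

For an instantaneous plane source, C(x,t) = M/(n_e·A·√(4πDt)) · exp(−(x−vt)²/(4Dt)), with n_e·A the pore (flow) area.
Plume center vt = 1.8 × 7.5 = 13.5 m, so the well at 12 m is 1.5 m upgradient of the peak.
√(4πDt) = 5.984 m, giving peak height M/(n_e·A·√(4πDt)) = 0.25/(0.28 × 4.7 × 5.984) = 0.03175 kg/m³.
(x−vt)²/(4Dt) = (-1.5)²/(4 × 0.38 × 7.5) = 0.1974; exp(−0.1974) = 0.8209.
C = 0.03175 × 0.8209 = 0.0261 kg/m³.

0.0261 kg/m³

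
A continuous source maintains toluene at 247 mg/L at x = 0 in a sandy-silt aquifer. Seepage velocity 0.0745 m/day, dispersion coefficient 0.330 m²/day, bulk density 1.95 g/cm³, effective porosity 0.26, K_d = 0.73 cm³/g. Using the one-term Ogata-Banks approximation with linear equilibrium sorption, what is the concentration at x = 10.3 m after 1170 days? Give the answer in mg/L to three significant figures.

Retardation factor R = 1 + ρ_b·K_d/n = 1 + 1.95 × 0.73/0.26 = 6.475.
Sorption retards both mechanisms: v_R = v/R = 0.01151 m/day, D_R = D/R = 0.05097 m²/day.
v_R·t = 0.01151 × 1170 = 13.4667 m; 2√(D_R t) = 15.44 m; argument = (10.3 − 13.4667)/15.44 = -0.2051.
C = C₀ × ½·erfc(-0.2051) = 247 × 0.6141 = 152 mg/L.

152 mg/L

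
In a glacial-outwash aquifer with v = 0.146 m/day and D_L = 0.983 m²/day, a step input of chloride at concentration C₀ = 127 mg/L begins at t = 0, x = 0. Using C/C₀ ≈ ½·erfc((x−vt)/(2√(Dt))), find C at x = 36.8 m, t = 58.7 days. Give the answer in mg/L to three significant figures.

For a continuous step input, C/C₀ ≈ ½·erfc((x−vt)/(2√(Dt))).
vt = 0.146 × 58.7 = 8.5702 m and 2√(Dt) = 2√(0.983 × 58.7) = 15.19 m.
Argument (x−vt)/(2√(Dt)) = (36.8 − 8.5702)/15.19 = 1.858; ½·erfc(1.858) = 0.004299.
C = 127 × 0.004299 = 0.546 mg/L.

0.546 mg/L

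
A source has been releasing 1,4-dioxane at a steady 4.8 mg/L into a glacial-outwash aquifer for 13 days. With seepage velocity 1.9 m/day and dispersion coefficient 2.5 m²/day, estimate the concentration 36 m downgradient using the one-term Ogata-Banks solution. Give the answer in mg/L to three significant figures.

For a continuous step input, C/C₀ ≈ ½·erfc((x−vt)/(2√(Dt))).
vt = 1.9 × 13 = 24.7 m and 2√(Dt) = 2√(2.5 × 13) = 11.40 m.
Argument (x−vt)/(2√(Dt)) = (36 − 24.7)/11.40 = 0.9912; ½·erfc(0.9912) = 0.08049.
C = 4.8 × 0.08049 = 0.386 mg/L.

0.386 mg/L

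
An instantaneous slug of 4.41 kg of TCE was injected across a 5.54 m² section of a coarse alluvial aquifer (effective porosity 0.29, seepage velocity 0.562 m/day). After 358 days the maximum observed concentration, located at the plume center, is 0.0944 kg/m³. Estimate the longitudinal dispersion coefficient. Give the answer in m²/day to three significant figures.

At the plume center C_max = M/(n_e·A·√(4πDt)), so D = M²/(4πt·(n_e·A·C_max)²).
n_e·A·C_max = 0.29 × 5.54 × 0.0944 = 0.1517 kg/m.
D = 4.41²/(4π × 358 × 0.1517²) = 0.188 m²/day.

0.188 m²/day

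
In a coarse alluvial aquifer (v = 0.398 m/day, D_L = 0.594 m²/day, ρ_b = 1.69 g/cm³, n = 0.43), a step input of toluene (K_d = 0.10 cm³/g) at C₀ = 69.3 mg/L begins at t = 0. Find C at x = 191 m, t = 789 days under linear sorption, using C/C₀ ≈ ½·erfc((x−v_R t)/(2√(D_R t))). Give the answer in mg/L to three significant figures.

Retardation factor R = 1 + ρ_b·K_d/n = 1 + 1.69 × 0.10/0.43 = 1.393.
Sorption retards both mechanisms: v_R = v/R = 0.2857 m/day, D_R = D/R = 0.4264 m²/day.
v_R·t = 0.2857 × 789 = 225.4173 m; 2√(D_R t) = 36.68 m; argument = (191 − 225.4173)/36.68 = -0.9383.
C = C₀ × ½·erfc(-0.9383) = 69.3 × 0.9077 = 62.9 mg/L.

62.9 mg/L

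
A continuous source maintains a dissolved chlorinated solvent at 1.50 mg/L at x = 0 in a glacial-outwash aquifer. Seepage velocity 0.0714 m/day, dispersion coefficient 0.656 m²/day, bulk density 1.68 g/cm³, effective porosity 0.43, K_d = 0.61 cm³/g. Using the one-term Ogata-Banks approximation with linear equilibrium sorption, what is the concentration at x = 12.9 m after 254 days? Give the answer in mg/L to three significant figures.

Retardation factor R = 1 + ρ_b·K_d/n = 1 + 1.68 × 0.61/0.43 = 3.383.
Sorption retards both mechanisms: v_R = v/R = 0.02111 m/day, D_R = D/R = 0.1939 m²/day.
v_R·t = 0.02111 × 254 = 5.36194 m; 2√(D_R t) = 14.04 m; argument = (12.9 − 5.36194)/14.04 = 0.5369.
C = C₀ × ½·erfc(0.5369) = 1.50 × 0.2238 = 0.336 mg/L.

0.336 mg/L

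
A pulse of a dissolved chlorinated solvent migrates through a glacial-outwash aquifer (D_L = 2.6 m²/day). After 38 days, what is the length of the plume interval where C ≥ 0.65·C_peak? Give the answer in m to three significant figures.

26.1 m

The plume is Gaussian with σ = √(2Dt) = √(2 × 2.6 × 38) = 14.06 m.
C/C_peak = exp(−Δx²/(2σ²)) = 0.65 ⇒ Δx = σ·√(−2 ln 0.65) = 14.06 × 0.9282 = 13.05 m.
Width = 2Δx = 26.1 m.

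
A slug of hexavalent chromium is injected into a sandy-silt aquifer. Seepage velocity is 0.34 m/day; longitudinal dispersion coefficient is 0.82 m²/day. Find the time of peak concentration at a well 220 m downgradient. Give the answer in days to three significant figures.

For the 1D instantaneous-source solution, setting ∂C/∂t = 0 at fixed x gives v²t² + 2Dt − x² = 0, so t = (√(D² + v²x²) − D)/v².
√(D² + v²x²) = √(0.82² + 0.34² × 220²) = 74.80; v² = 0.1156.
t = (74.80 − 0.82)/0.1156 = 640 days (vs. the pure-advection estimate x/v = 647 d).

640 days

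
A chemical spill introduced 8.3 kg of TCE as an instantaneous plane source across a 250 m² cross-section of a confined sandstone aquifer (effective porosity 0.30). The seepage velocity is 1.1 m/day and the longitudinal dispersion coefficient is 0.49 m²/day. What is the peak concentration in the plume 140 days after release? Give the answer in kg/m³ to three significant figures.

The peak of an instantaneous 1D plume sits at x = vt; there the Gaussian factor is 1 and C_max = M/(n_e·A·√(4πDt)), where n_e·A is the pore area the mass is dissolved in.
√(4πDt) = √(4π × 0.49 × 140) = 29.36 m, so C_max = 8.3/(0.30 × 250 × 29.36) = 0.00377 kg/m³.

0.00377 kg/m³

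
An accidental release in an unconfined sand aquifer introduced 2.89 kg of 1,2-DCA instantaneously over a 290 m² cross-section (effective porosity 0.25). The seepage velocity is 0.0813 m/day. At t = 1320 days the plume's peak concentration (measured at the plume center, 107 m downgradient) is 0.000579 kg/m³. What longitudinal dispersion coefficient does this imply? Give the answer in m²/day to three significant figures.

At the plume center C_max = M/(n_e·A·√(4πDt)), so D = M²/(4πt·(n_e·A·C_max)²).
n_e·A·C_max = 0.25 × 290 × 0.000579 = 0.04198 kg/m.
D = 2.89²/(4π × 1320 × 0.04198²) = 0.286 m²/day.

0.286 m²/day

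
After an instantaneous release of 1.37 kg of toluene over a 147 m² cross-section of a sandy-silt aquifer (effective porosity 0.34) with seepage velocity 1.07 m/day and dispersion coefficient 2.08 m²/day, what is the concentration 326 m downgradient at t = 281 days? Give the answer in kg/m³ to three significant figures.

0.000243 kg/m³

For an instantaneous plane source, C(x,t) = M/(n_e·A·√(4πDt)) · exp(−(x−vt)²/(4Dt)), with n_e·A the pore (flow) area.
Plume center vt = 1.07 × 281 = 300.67 m, so the well at 326 m is 25.33 m downgradient of the peak.
√(4πDt) = 85.70 m, giving peak height M/(n_e·A·√(4πDt)) = 1.37/(0.34 × 147 × 85.70) = 0.0003198 kg/m³.
(x−vt)²/(4Dt) = (25.33)²/(4 × 2.08 × 281) = 0.2744; exp(−0.2744) = 0.7600.
C = 0.0003198 × 0.7600 = 0.000243 kg/m³.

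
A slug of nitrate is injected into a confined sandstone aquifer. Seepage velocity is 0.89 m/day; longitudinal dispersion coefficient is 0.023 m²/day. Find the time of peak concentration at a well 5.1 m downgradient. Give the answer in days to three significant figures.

For the 1D instantaneous-source solution, setting ∂C/∂t = 0 at fixed x gives v²t² + 2Dt − x² = 0, so t = (√(D² + v²x²) − D)/v².
√(D² + v²x²) = √(0.023² + 0.89² × 5.1²) = 4.539; v² = 0.7921.
t = (4.539 − 0.023)/0.7921 = 5.70 days (vs. the pure-advection estimate x/v = 5.73 d).

5.70 days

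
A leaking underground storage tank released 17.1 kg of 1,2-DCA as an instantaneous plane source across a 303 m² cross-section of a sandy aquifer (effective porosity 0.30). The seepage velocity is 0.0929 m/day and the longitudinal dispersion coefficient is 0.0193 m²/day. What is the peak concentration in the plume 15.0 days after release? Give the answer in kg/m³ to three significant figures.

0.0986 kg/m³

The peak of an instantaneous 1D plume sits at x = vt; there the Gaussian factor is 1 and C_max = M/(n_e·A·√(4πDt)), where n_e·A is the pore area the mass is dissolved in.
√(4πDt) = √(4π × 0.0193 × 15.0) = 1.907 m, so C_max = 17.1/(0.30 × 303 × 1.907) = 0.0986 kg/m³.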